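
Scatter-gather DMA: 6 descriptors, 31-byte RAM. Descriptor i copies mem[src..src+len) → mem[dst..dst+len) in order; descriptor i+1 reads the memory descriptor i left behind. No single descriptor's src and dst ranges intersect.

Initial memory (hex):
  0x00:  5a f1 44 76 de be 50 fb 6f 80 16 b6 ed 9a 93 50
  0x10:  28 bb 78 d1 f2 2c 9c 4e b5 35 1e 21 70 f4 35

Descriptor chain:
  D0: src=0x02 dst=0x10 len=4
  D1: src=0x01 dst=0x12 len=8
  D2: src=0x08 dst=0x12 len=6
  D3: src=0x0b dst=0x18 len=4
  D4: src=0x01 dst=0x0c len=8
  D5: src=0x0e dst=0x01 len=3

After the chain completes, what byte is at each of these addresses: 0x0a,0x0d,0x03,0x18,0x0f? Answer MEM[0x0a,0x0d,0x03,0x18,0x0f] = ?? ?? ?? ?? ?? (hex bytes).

MEM[0x0a,0x0d,0x03,0x18,0x0f] = 16 44 be b6 de

  after D0: wrote 4B at 0x10 = 4476debe
  after D1: wrote 8B at 0x12 = f14476debe50fb6f
  after D2: wrote 6B at 0x12 = 6f8016b6ed9a
  after D3: wrote 4B at 0x18 = b6ed9a93
  after D4: wrote 8B at 0x0c = f14476debe50fb6f
  after D5: wrote 3B at 0x01 = 76debe
query mem[0x0a]=0x16, mem[0x0d]=0x44, mem[0x03]=0xbe, mem[0x18]=0xb6, mem[0x0f]=0xde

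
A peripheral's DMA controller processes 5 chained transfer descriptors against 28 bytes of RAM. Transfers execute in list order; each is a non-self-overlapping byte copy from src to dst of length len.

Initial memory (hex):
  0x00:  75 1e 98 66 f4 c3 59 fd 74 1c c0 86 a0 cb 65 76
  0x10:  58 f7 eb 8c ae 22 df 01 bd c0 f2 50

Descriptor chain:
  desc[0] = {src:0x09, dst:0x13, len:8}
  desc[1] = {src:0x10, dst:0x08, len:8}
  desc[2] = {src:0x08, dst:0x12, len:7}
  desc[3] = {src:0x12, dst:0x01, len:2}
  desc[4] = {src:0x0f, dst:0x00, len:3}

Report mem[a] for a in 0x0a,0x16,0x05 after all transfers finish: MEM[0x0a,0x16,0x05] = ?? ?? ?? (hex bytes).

MEM[0x0a,0x16,0x05] = eb c0 c3

D0: mem[0x13..0x1a] <- [1c c0 86 a0 cb 65 76 58]
D1: mem[0x08..0x0f] <- [58 f7 eb 1c c0 86 a0 cb]
D2: mem[0x12..0x18] <- [58 f7 eb 1c c0 86 a0]
D3: mem[0x01..0x02] <- [58 f7]
D4: mem[0x00..0x02] <- [cb 58 f7]
query mem[0x0a]=0xeb, mem[0x16]=0xc0, mem[0x05]=0xc3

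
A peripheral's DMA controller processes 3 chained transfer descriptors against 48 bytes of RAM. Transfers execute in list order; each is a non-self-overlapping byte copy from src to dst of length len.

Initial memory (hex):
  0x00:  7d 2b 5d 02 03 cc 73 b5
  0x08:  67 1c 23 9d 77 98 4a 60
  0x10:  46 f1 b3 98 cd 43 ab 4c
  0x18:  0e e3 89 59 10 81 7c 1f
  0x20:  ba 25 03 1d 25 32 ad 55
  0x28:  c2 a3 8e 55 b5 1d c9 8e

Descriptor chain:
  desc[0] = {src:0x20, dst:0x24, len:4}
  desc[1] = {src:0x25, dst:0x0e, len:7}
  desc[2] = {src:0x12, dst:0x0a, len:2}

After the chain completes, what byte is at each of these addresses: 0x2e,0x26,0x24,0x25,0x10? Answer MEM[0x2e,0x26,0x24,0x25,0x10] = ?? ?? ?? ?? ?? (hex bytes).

#0 dst[0x24+4] := {0xba,0x25,0x03,0x1d}
#1 dst[0x0e+7] := {0x25,0x03,0x1d,0xc2,0xa3,0x8e,0x55}
#2 dst[0x0a+2] := {0xa3,0x8e}
query mem[0x2e]=0xc9, mem[0x26]=0x03, mem[0x24]=0xba, mem[0x25]=0x25, mem[0x10]=0x1d

MEM[0x2e,0x26,0x24,0x25,0x10] = c9 03 ba 25 1d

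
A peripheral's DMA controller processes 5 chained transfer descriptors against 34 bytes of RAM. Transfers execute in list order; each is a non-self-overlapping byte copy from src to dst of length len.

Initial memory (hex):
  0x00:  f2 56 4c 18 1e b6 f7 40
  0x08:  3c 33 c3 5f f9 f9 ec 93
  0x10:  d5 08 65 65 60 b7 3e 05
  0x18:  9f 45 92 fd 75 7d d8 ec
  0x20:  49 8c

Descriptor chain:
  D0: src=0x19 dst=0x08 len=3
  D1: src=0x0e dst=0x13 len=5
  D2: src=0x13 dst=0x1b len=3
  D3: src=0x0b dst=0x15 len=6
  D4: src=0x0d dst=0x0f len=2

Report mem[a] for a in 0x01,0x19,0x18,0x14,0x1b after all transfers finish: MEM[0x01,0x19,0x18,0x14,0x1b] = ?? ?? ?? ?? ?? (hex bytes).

[0] 0x19->0x08 len=3 : 45 92 fd
[1] 0x0e->0x13 len=5 : ec 93 d5 08 65
[2] 0x13->0x1b len=3 : ec 93 d5
[3] 0x0b->0x15 len=6 : 5f f9 f9 ec 93 d5
[4] 0x0d->0x0f len=2 : f9 ec
query mem[0x01]=0x56, mem[0x19]=0x93, mem[0x18]=0xec, mem[0x14]=0x93, mem[0x1b]=0xec

MEM[0x01,0x19,0x18,0x14,0x1b] = 56 93 ec 93 ec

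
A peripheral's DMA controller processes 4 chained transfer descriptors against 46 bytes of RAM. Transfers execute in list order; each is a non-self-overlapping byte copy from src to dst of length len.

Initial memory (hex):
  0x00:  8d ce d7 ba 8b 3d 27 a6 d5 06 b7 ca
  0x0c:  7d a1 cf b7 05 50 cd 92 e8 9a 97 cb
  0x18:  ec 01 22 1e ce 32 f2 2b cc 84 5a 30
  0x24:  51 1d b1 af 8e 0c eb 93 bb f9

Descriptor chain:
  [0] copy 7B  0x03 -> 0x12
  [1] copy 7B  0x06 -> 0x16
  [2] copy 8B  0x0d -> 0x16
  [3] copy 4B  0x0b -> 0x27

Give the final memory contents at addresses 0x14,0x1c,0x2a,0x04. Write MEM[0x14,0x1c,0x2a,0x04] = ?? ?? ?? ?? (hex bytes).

MEM[0x14,0x1c,0x2a,0x04] = 3d 8b cf 8b

[0] 0x03->0x12 len=7 : ba 8b 3d 27 a6 d5 06
[1] 0x06->0x16 len=7 : 27 a6 d5 06 b7 ca 7d
[2] 0x0d->0x16 len=8 : a1 cf b7 05 50 ba 8b 3d
[3] 0x0b->0x27 len=4 : ca 7d a1 cf
query mem[0x14]=0x3d, mem[0x1c]=0x8b, mem[0x2a]=0xcf, mem[0x04]=0x8b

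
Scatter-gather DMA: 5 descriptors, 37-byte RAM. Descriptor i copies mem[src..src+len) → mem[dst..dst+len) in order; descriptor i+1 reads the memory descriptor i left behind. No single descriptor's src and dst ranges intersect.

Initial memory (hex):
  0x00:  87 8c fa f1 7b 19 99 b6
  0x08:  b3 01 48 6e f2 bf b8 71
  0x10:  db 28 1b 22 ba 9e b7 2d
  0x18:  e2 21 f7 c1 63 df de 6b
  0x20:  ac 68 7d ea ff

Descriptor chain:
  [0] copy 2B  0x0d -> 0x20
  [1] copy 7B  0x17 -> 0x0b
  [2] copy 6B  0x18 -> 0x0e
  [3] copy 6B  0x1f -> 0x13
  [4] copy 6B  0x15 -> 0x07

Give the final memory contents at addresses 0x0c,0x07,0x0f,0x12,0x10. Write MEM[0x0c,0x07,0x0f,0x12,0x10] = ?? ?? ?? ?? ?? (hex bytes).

#0 dst[0x20+2] := {0xbf,0xb8}
#1 dst[0x0b+7] := {0x2d,0xe2,0x21,0xf7,0xc1,0x63,0xdf}
#2 dst[0x0e+6] := {0xe2,0x21,0xf7,0xc1,0x63,0xdf}
#3 dst[0x13+6] := {0x6b,0xbf,0xb8,0x7d,0xea,0xff}
#4 dst[0x07+6] := {0xb8,0x7d,0xea,0xff,0x21,0xf7}
query mem[0x0c]=0xf7, mem[0x07]=0xb8, mem[0x0f]=0x21, mem[0x12]=0x63, mem[0x10]=0xf7

MEM[0x0c,0x07,0x0f,0x12,0x10] = f7 b8 21 63 f7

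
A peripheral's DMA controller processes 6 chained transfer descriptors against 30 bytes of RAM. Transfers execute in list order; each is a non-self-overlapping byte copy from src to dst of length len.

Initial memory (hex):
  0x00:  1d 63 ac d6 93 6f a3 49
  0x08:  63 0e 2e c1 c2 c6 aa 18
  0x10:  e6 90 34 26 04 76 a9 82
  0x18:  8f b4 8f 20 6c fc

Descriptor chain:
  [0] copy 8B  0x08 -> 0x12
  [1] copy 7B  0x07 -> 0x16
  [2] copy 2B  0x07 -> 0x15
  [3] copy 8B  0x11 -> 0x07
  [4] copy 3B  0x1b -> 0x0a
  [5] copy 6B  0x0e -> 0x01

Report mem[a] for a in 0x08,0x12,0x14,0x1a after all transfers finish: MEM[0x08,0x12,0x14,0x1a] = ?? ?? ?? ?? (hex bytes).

MEM[0x08,0x12,0x14,0x1a] = 63 63 2e c1

D0: mem[0x12..0x19] <- [63 0e 2e c1 c2 c6 aa 18]
D1: mem[0x16..0x1c] <- [49 63 0e 2e c1 c2 c6]
D2: mem[0x15..0x16] <- [49 63]
D3: mem[0x07..0x0e] <- [90 63 0e 2e 49 63 63 0e]
D4: mem[0x0a..0x0c] <- [c2 c6 fc]
D5: mem[0x01..0x06] <- [0e 18 e6 90 63 0e]
query mem[0x08]=0x63, mem[0x12]=0x63, mem[0x14]=0x2e, mem[0x1a]=0xc1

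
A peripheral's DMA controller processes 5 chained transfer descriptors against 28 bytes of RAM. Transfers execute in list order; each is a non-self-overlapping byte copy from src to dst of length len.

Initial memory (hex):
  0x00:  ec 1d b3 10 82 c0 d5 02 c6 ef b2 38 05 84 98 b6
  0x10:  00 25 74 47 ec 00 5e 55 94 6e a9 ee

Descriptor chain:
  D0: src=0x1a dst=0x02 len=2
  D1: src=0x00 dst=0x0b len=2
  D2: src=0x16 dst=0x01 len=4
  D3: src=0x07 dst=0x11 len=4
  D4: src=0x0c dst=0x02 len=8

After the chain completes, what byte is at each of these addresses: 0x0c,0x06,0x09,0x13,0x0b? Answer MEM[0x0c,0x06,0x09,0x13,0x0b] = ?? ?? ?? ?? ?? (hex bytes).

#0 dst[0x02+2] := {0xa9,0xee}
#1 dst[0x0b+2] := {0xec,0x1d}
#2 dst[0x01+4] := {0x5e,0x55,0x94,0x6e}
#3 dst[0x11+4] := {0x02,0xc6,0xef,0xb2}
#4 dst[0x02+8] := {0x1d,0x84,0x98,0xb6,0x00,0x02,0xc6,0xef}
query mem[0x0c]=0x1d, mem[0x06]=0x00, mem[0x09]=0xef, mem[0x13]=0xef, mem[0x0b]=0xec

MEM[0x0c,0x06,0x09,0x13,0x0b] = 1d 00 ef ef ec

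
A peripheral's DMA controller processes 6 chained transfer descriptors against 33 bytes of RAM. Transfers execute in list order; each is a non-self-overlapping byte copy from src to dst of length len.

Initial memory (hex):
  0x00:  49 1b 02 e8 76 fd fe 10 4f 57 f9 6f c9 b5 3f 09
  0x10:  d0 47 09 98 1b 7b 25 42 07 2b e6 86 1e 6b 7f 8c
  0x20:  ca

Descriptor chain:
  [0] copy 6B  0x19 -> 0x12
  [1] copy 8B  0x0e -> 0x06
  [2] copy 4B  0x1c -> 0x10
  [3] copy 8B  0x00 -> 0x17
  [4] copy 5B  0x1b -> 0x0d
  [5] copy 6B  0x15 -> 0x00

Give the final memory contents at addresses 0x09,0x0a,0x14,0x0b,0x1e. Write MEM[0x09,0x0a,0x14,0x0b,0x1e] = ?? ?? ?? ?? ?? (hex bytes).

  after D0: wrote 6B at 0x12 = 2be6861e6b7f
  after D1: wrote 8B at 0x06 = 3f09d0472be6861e
  after D2: wrote 4B at 0x10 = 1e6b7f8c
  after D3: wrote 8B at 0x17 = 491b02e876fd3f09
  after D4: wrote 5B at 0x0d = 76fd3f098c
  after D5: wrote 6B at 0x00 = 1e6b491b02e8
query mem[0x09]=0x47, mem[0x0a]=0x2b, mem[0x14]=0x86, mem[0x0b]=0xe6, mem[0x1e]=0x09

MEM[0x09,0x0a,0x14,0x0b,0x1e] = 47 2b 86 e6 09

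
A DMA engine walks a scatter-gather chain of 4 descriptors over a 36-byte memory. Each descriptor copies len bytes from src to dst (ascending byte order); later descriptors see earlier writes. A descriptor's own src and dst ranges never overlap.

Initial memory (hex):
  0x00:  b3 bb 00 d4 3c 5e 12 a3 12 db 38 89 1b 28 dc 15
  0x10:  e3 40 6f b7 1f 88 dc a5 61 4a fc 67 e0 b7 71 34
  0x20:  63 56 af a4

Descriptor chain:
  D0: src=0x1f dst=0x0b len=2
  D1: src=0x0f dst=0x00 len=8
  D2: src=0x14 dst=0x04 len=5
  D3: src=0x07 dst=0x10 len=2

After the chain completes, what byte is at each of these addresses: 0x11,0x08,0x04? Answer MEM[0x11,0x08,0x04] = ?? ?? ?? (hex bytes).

  after D0: wrote 2B at 0x0b = 3463
  after D1: wrote 8B at 0x00 = 15e3406fb71f88dc
  after D2: wrote 5B at 0x04 = 1f88dca561
  after D3: wrote 2B at 0x10 = a561
query mem[0x11]=0x61, mem[0x08]=0x61, mem[0x04]=0x1f

MEM[0x11,0x08,0x04] = 61 61 1f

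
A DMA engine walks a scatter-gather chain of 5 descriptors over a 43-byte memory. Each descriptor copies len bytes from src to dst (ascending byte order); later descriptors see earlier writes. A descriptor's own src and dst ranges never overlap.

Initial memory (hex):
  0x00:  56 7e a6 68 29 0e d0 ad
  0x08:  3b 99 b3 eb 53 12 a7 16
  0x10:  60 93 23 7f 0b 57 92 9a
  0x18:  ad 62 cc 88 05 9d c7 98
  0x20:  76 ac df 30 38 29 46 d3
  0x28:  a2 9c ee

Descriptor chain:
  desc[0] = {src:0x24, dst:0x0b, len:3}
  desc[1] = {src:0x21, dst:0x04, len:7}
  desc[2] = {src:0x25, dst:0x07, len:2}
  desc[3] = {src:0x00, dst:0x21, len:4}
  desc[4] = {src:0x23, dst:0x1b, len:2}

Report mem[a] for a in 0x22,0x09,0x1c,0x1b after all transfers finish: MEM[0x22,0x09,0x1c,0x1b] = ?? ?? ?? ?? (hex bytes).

MEM[0x22,0x09,0x1c,0x1b] = 7e 46 68 a6

D0: mem[0x0b..0x0d] <- [38 29 46]
D1: mem[0x04..0x0a] <- [ac df 30 38 29 46 d3]
D2: mem[0x07..0x08] <- [29 46]
D3: mem[0x21..0x24] <- [56 7e a6 68]
D4: mem[0x1b..0x1c] <- [a6 68]
query mem[0x22]=0x7e, mem[0x09]=0x46, mem[0x1c]=0x68, mem[0x1b]=0xa6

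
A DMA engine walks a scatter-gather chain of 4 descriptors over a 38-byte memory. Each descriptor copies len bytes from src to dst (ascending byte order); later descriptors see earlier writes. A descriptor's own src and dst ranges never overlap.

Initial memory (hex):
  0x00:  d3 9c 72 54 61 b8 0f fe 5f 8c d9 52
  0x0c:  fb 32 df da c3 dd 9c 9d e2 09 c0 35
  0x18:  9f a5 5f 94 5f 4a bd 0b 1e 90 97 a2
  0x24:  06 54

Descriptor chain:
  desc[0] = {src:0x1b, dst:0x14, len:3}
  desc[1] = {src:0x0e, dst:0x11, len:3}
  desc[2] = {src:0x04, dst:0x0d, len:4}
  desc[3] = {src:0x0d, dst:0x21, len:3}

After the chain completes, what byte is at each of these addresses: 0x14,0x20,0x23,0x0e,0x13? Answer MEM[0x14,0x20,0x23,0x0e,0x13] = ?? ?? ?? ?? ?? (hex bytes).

[0] 0x1b->0x14 len=3 : 94 5f 4a
[1] 0x0e->0x11 len=3 : df da c3
[2] 0x04->0x0d len=4 : 61 b8 0f fe
[3] 0x0d->0x21 len=3 : 61 b8 0f
query mem[0x14]=0x94, mem[0x20]=0x1e, mem[0x23]=0x0f, mem[0x0e]=0xb8, mem[0x13]=0xc3

MEM[0x14,0x20,0x23,0x0e,0x13] = 94 1e 0f b8 c3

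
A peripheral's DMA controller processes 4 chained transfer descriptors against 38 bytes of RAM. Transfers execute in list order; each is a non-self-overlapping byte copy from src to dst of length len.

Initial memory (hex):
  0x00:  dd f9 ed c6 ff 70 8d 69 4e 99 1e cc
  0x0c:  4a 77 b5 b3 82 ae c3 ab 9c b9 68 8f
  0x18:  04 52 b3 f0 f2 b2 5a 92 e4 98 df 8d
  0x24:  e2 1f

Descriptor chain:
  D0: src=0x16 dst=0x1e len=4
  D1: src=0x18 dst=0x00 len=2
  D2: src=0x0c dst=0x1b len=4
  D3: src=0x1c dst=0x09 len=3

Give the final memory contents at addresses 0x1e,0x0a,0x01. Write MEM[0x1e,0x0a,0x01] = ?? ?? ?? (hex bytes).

D0: mem[0x1e..0x21] <- [68 8f 04 52]
D1: mem[0x00..0x01] <- [04 52]
D2: mem[0x1b..0x1e] <- [4a 77 b5 b3]
D3: mem[0x09..0x0b] <- [77 b5 b3]
query mem[0x1e]=0xb3, mem[0x0a]=0xb5, mem[0x01]=0x52

MEM[0x1e,0x0a,0x01] = b3 b5 52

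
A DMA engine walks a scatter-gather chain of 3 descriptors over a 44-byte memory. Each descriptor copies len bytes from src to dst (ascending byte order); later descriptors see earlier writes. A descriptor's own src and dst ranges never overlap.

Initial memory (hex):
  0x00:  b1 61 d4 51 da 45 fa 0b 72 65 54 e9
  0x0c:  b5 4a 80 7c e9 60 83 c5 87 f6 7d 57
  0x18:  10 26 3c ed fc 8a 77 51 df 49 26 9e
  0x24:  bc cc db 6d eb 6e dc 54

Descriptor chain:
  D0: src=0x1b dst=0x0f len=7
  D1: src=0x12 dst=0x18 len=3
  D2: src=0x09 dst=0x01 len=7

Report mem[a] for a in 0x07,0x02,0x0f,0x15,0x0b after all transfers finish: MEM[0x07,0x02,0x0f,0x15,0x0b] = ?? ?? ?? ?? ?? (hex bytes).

D0: mem[0x0f..0x15] <- [ed fc 8a 77 51 df 49]
D1: mem[0x18..0x1a] <- [77 51 df]
D2: mem[0x01..0x07] <- [65 54 e9 b5 4a 80 ed]
query mem[0x07]=0xed, mem[0x02]=0x54, mem[0x0f]=0xed, mem[0x15]=0x49, mem[0x0b]=0xe9

MEM[0x07,0x02,0x0f,0x15,0x0b] = ed 54 ed 49 e9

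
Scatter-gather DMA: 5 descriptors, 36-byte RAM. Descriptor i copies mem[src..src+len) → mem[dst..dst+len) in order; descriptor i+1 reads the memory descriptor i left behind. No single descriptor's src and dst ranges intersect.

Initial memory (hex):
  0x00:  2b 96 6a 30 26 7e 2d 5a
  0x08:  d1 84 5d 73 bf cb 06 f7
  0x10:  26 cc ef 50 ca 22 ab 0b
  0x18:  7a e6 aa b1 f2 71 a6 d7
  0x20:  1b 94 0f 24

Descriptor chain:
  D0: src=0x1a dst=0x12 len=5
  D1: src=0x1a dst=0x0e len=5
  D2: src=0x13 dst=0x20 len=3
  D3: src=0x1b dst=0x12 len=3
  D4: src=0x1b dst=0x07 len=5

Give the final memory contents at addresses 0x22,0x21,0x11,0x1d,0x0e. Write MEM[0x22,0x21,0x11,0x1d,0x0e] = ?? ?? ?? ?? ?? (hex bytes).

MEM[0x22,0x21,0x11,0x1d,0x0e] = 71 f2 71 71 aa

  after D0: wrote 5B at 0x12 = aab1f271a6
  after D1: wrote 5B at 0x0e = aab1f271a6
  after D2: wrote 3B at 0x20 = b1f271
  after D3: wrote 3B at 0x12 = b1f271
  after D4: wrote 5B at 0x07 = b1f271a6d7
query mem[0x22]=0x71, mem[0x21]=0xf2, mem[0x11]=0x71, mem[0x1d]=0x71, mem[0x0e]=0xaa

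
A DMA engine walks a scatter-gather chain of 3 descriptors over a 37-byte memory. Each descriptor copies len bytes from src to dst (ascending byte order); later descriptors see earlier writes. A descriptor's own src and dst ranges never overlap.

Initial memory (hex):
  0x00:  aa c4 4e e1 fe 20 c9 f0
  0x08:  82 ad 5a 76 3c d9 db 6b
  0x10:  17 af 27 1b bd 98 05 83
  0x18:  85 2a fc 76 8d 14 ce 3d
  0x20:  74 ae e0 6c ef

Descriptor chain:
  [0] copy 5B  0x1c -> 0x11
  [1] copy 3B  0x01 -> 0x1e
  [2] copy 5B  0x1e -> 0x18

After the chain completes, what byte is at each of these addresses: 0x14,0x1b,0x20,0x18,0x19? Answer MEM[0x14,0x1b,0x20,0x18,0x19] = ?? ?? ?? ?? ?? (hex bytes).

MEM[0x14,0x1b,0x20,0x18,0x19] = 3d ae e1 c4 4e

D0: mem[0x11..0x15] <- [8d 14 ce 3d 74]
D1: mem[0x1e..0x20] <- [c4 4e e1]
D2: mem[0x18..0x1c] <- [c4 4e e1 ae e0]
query mem[0x14]=0x3d, mem[0x1b]=0xae, mem[0x20]=0xe1, mem[0x18]=0xc4, mem[0x19]=0x4e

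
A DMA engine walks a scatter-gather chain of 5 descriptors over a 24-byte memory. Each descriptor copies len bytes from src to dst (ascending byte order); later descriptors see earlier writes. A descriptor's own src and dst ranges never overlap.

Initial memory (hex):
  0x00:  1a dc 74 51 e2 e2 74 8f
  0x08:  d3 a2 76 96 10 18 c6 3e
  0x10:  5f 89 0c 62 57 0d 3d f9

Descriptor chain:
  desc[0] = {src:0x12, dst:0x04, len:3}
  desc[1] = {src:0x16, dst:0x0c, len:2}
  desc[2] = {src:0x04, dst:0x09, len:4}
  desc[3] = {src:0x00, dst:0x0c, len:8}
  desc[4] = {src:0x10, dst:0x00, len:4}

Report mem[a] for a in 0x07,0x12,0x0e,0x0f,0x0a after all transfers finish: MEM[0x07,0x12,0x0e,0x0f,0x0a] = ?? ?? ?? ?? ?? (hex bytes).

MEM[0x07,0x12,0x0e,0x0f,0x0a] = 8f 57 74 51 62

  after D0: wrote 3B at 0x04 = 0c6257
  after D1: wrote 2B at 0x0c = 3df9
  after D2: wrote 4B at 0x09 = 0c62578f
  after D3: wrote 8B at 0x0c = 1adc74510c62578f
  after D4: wrote 4B at 0x00 = 0c62578f
query mem[0x07]=0x8f, mem[0x12]=0x57, mem[0x0e]=0x74, mem[0x0f]=0x51, mem[0x0a]=0x62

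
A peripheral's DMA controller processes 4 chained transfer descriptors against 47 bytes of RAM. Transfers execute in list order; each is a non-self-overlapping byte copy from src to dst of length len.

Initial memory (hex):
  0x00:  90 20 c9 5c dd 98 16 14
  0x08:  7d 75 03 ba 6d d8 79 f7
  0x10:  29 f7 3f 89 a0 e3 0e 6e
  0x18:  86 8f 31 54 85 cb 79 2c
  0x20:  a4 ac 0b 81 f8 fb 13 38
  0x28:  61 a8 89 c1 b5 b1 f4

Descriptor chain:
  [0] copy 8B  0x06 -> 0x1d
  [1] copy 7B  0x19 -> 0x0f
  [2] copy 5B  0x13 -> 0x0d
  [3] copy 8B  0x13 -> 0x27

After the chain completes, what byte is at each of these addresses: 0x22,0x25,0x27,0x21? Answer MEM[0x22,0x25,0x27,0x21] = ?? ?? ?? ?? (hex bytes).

#0 dst[0x1d+8] := {0x16,0x14,0x7d,0x75,0x03,0xba,0x6d,0xd8}
#1 dst[0x0f+7] := {0x8f,0x31,0x54,0x85,0x16,0x14,0x7d}
#2 dst[0x0d+5] := {0x16,0x14,0x7d,0x0e,0x6e}
#3 dst[0x27+8] := {0x16,0x14,0x7d,0x0e,0x6e,0x86,0x8f,0x31}
query mem[0x22]=0xba, mem[0x25]=0xfb, mem[0x27]=0x16, mem[0x21]=0x03

MEM[0x22,0x25,0x27,0x21] = ba fb 16 03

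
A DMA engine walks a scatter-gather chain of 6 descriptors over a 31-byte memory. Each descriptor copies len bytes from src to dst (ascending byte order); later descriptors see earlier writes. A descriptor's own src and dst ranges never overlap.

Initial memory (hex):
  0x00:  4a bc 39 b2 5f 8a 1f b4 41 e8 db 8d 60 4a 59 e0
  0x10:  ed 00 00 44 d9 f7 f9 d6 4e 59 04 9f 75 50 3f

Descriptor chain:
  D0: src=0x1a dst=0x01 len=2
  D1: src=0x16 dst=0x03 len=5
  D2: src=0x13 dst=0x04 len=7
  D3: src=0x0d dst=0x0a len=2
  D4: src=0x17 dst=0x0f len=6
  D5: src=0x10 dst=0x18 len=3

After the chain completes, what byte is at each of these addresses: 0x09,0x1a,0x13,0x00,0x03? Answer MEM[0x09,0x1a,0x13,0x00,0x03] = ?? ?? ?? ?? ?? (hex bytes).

MEM[0x09,0x1a,0x13,0x00,0x03] = 4e 04 9f 4a f9

D0: mem[0x01..0x02] <- [04 9f]
D1: mem[0x03..0x07] <- [f9 d6 4e 59 04]
D2: mem[0x04..0x0a] <- [44 d9 f7 f9 d6 4e 59]
D3: mem[0x0a..0x0b] <- [4a 59]
D4: mem[0x0f..0x14] <- [d6 4e 59 04 9f 75]
D5: mem[0x18..0x1a] <- [4e 59 04]
query mem[0x09]=0x4e, mem[0x1a]=0x04, mem[0x13]=0x9f, mem[0x00]=0x4a, mem[0x03]=0xf9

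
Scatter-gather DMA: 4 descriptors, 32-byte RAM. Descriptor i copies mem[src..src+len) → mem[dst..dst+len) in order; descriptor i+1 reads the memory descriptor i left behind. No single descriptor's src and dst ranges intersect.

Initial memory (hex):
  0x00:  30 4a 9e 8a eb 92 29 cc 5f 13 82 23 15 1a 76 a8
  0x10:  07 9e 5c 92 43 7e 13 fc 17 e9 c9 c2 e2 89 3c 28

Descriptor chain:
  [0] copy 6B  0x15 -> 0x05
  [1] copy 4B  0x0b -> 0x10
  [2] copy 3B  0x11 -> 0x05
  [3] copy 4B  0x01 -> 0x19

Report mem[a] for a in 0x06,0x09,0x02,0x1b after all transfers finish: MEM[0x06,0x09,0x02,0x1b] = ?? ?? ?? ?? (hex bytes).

  after D0: wrote 6B at 0x05 = 7e13fc17e9c9
  after D1: wrote 4B at 0x10 = 23151a76
  after D2: wrote 3B at 0x05 = 151a76
  after D3: wrote 4B at 0x19 = 4a9e8aeb
query mem[0x06]=0x1a, mem[0x09]=0xe9, mem[0x02]=0x9e, mem[0x1b]=0x8a

MEM[0x06,0x09,0x02,0x1b] = 1a e9 9e 8a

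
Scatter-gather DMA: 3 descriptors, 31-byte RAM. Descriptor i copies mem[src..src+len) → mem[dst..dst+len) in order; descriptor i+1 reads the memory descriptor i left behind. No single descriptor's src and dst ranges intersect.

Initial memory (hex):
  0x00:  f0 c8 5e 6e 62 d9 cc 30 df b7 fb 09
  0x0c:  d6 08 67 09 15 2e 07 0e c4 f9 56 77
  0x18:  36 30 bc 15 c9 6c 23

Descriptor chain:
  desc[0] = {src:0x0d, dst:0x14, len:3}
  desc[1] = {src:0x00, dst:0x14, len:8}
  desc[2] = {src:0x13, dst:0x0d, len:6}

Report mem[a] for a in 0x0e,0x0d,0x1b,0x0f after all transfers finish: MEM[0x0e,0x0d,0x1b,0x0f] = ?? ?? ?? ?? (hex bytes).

MEM[0x0e,0x0d,0x1b,0x0f] = f0 0e 30 c8

[0] 0x0d->0x14 len=3 : 08 67 09
[1] 0x00->0x14 len=8 : f0 c8 5e 6e 62 d9 cc 30
[2] 0x13->0x0d len=6 : 0e f0 c8 5e 6e 62
query mem[0x0e]=0xf0, mem[0x0d]=0x0e, mem[0x1b]=0x30, mem[0x0f]=0xc8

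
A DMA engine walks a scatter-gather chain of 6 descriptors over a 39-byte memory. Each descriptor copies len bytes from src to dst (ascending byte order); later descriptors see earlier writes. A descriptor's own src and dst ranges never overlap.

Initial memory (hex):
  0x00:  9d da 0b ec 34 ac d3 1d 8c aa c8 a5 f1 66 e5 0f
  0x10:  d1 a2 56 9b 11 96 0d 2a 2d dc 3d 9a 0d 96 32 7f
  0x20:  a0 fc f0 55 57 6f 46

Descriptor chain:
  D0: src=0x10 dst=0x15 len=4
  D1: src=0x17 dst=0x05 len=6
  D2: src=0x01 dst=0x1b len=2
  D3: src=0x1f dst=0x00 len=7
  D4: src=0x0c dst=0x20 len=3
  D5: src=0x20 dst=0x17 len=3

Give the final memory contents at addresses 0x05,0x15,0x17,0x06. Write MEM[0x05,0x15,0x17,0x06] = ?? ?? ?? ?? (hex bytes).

MEM[0x05,0x15,0x17,0x06] = 57 d1 f1 6f

[0] 0x10->0x15 len=4 : d1 a2 56 9b
[1] 0x17->0x05 len=6 : 56 9b dc 3d 9a 0d
[2] 0x01->0x1b len=2 : da 0b
[3] 0x1f->0x00 len=7 : 7f a0 fc f0 55 57 6f
[4] 0x0c->0x20 len=3 : f1 66 e5
[5] 0x20->0x17 len=3 : f1 66 e5
query mem[0x05]=0x57, mem[0x15]=0xd1, mem[0x17]=0xf1, mem[0x06]=0x6f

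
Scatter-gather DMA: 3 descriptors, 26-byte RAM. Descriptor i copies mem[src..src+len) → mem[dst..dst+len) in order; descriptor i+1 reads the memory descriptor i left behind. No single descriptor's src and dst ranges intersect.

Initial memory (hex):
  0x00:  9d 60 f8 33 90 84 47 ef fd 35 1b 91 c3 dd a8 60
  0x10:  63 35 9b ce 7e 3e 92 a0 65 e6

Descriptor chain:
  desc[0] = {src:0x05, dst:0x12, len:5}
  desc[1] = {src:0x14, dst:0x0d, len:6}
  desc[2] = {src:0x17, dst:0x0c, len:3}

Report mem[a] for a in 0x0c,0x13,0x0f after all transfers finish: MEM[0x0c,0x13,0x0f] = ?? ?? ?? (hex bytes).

[0] 0x05->0x12 len=5 : 84 47 ef fd 35
[1] 0x14->0x0d len=6 : ef fd 35 a0 65 e6
[2] 0x17->0x0c len=3 : a0 65 e6
query mem[0x0c]=0xa0, mem[0x13]=0x47, mem[0x0f]=0x35

MEM[0x0c,0x13,0x0f] = a0 47 35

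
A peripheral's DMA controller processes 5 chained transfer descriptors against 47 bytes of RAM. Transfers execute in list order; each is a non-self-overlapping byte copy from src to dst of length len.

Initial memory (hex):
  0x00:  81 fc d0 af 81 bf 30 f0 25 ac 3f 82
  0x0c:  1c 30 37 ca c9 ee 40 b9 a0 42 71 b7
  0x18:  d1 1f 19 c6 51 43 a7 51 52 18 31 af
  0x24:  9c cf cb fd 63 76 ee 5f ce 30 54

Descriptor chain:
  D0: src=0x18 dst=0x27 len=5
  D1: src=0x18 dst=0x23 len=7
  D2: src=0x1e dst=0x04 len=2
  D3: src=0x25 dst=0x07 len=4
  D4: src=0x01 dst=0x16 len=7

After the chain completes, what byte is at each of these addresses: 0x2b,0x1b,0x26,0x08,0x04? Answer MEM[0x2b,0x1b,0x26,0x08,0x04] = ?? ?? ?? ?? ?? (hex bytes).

MEM[0x2b,0x1b,0x26,0x08,0x04] = 51 30 c6 c6 a7

[0] 0x18->0x27 len=5 : d1 1f 19 c6 51
[1] 0x18->0x23 len=7 : d1 1f 19 c6 51 43 a7
[2] 0x1e->0x04 len=2 : a7 51
[3] 0x25->0x07 len=4 : 19 c6 51 43
[4] 0x01->0x16 len=7 : fc d0 af a7 51 30 19
query mem[0x2b]=0x51, mem[0x1b]=0x30, mem[0x26]=0xc6, mem[0x08]=0xc6, mem[0x04]=0xa7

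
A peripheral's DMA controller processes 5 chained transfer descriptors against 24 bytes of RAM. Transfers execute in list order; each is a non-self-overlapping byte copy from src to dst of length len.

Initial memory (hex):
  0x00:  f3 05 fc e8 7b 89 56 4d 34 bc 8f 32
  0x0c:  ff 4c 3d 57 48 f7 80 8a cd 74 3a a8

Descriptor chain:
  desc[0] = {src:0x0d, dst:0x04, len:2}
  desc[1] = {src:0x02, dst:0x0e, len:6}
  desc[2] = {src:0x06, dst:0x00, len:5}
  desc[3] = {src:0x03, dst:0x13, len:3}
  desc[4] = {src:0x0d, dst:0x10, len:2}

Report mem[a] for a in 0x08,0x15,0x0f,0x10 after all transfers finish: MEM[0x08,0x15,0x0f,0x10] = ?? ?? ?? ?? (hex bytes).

MEM[0x08,0x15,0x0f,0x10] = 34 3d e8 4c

  after D0: wrote 2B at 0x04 = 4c3d
  after D1: wrote 6B at 0x0e = fce84c3d564d
  after D2: wrote 5B at 0x00 = 564d34bc8f
  after D3: wrote 3B at 0x13 = bc8f3d
  after D4: wrote 2B at 0x10 = 4cfc
query mem[0x08]=0x34, mem[0x15]=0x3d, mem[0x0f]=0xe8, mem[0x10]=0x4c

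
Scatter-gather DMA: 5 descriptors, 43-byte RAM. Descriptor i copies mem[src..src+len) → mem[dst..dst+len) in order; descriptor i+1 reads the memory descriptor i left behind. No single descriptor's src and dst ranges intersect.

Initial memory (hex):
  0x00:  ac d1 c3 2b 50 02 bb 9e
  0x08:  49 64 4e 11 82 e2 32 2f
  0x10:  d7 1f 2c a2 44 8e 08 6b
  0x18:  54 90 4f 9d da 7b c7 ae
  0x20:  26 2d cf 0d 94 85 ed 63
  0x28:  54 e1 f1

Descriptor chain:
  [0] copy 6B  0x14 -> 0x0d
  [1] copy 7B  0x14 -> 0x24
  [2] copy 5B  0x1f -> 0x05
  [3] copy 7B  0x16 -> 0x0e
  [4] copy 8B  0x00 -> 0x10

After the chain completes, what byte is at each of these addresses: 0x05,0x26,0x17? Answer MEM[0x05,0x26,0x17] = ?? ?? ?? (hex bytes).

#0 dst[0x0d+6] := {0x44,0x8e,0x08,0x6b,0x54,0x90}
#1 dst[0x24+7] := {0x44,0x8e,0x08,0x6b,0x54,0x90,0x4f}
#2 dst[0x05+5] := {0xae,0x26,0x2d,0xcf,0x0d}
#3 dst[0x0e+7] := {0x08,0x6b,0x54,0x90,0x4f,0x9d,0xda}
#4 dst[0x10+8] := {0xac,0xd1,0xc3,0x2b,0x50,0xae,0x26,0x2d}
query mem[0x05]=0xae, mem[0x26]=0x08, mem[0x17]=0x2d

MEM[0x05,0x26,0x17] = ae 08 2d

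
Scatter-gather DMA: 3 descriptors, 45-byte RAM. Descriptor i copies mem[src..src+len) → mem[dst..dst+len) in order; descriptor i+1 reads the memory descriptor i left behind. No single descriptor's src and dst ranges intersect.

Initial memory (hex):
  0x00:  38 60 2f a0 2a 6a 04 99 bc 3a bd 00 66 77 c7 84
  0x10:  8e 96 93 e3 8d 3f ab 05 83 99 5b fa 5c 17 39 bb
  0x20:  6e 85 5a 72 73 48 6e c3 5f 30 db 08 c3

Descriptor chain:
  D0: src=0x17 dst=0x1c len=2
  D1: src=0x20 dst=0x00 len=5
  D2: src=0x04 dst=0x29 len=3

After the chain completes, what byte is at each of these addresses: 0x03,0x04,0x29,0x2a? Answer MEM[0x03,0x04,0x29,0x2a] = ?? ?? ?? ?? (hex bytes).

MEM[0x03,0x04,0x29,0x2a] = 72 73 73 6a

#0 dst[0x1c+2] := {0x05,0x83}
#1 dst[0x00+5] := {0x6e,0x85,0x5a,0x72,0x73}
#2 dst[0x29+3] := {0x73,0x6a,0x04}
query mem[0x03]=0x72, mem[0x04]=0x73, mem[0x29]=0x73, mem[0x2a]=0x6a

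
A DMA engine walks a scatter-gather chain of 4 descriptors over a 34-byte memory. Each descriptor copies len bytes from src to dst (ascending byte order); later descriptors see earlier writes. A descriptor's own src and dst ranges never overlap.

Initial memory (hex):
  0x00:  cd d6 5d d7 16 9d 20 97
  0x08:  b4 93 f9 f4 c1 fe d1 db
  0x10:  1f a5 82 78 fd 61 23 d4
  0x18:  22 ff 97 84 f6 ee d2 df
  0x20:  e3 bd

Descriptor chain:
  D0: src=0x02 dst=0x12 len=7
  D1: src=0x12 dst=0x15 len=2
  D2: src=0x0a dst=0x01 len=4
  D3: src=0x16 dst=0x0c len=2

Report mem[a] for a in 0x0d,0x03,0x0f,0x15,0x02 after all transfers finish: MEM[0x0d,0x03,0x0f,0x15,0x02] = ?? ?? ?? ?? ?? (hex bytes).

MEM[0x0d,0x03,0x0f,0x15,0x02] = 97 c1 db 5d f4

D0: mem[0x12..0x18] <- [5d d7 16 9d 20 97 b4]
D1: mem[0x15..0x16] <- [5d d7]
D2: mem[0x01..0x04] <- [f9 f4 c1 fe]
D3: mem[0x0c..0x0d] <- [d7 97]
query mem[0x0d]=0x97, mem[0x03]=0xc1, mem[0x0f]=0xdb, mem[0x15]=0x5d, mem[0x02]=0xf4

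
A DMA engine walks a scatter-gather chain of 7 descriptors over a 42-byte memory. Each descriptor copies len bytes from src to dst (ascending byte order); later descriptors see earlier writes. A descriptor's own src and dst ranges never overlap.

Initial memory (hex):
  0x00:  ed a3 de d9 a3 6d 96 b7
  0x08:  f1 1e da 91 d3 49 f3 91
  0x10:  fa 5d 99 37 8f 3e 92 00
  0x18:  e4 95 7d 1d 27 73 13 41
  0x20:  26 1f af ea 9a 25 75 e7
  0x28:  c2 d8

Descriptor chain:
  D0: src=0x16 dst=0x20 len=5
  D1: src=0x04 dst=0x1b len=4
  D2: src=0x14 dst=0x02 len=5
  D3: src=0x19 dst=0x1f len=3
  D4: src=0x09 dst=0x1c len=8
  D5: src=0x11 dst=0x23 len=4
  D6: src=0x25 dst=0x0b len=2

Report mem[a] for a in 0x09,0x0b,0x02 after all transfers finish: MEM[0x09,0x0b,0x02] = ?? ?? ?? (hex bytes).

MEM[0x09,0x0b,0x02] = 1e 37 8f

  after D0: wrote 5B at 0x20 = 9200e4957d
  after D1: wrote 4B at 0x1b = a36d96b7
  after D2: wrote 5B at 0x02 = 8f3e9200e4
  after D3: wrote 3B at 0x1f = 957da3
  after D4: wrote 8B at 0x1c = 1eda91d349f391fa
  after D5: wrote 4B at 0x23 = 5d99378f
  after D6: wrote 2B at 0x0b = 378f
query mem[0x09]=0x1e, mem[0x0b]=0x37, mem[0x02]=0x8f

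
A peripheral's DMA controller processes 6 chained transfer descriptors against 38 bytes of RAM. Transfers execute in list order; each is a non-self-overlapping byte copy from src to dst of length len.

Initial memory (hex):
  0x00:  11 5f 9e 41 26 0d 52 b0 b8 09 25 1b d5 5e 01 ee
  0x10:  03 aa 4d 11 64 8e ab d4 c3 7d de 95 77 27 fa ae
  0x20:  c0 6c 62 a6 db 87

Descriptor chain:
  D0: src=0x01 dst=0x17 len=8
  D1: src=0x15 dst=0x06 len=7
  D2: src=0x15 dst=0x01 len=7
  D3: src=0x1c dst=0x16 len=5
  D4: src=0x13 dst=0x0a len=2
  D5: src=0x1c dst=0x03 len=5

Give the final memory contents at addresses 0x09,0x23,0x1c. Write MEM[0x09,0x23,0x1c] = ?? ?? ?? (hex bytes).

MEM[0x09,0x23,0x1c] = 9e a6 52

[0] 0x01->0x17 len=8 : 5f 9e 41 26 0d 52 b0 b8
[1] 0x15->0x06 len=7 : 8e ab 5f 9e 41 26 0d
[2] 0x15->0x01 len=7 : 8e ab 5f 9e 41 26 0d
[3] 0x1c->0x16 len=5 : 52 b0 b8 ae c0
[4] 0x13->0x0a len=2 : 11 64
[5] 0x1c->0x03 len=5 : 52 b0 b8 ae c0
query mem[0x09]=0x9e, mem[0x23]=0xa6, mem[0x1c]=0x52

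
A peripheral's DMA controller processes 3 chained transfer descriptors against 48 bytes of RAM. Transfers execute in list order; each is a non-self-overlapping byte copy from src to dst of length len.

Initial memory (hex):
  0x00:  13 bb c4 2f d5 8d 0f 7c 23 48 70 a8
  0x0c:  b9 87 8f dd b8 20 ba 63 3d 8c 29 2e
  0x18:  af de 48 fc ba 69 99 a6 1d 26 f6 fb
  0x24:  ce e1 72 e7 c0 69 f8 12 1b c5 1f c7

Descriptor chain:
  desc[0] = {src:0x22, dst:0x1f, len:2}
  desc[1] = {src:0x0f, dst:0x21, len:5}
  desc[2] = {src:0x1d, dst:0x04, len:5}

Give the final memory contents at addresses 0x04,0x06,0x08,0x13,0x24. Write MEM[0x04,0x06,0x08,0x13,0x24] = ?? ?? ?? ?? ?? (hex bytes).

D0: mem[0x1f..0x20] <- [f6 fb]
D1: mem[0x21..0x25] <- [dd b8 20 ba 63]
D2: mem[0x04..0x08] <- [69 99 f6 fb dd]
query mem[0x04]=0x69, mem[0x06]=0xf6, mem[0x08]=0xdd, mem[0x13]=0x63, mem[0x24]=0xba

MEM[0x04,0x06,0x08,0x13,0x24] = 69 f6 dd 63 ba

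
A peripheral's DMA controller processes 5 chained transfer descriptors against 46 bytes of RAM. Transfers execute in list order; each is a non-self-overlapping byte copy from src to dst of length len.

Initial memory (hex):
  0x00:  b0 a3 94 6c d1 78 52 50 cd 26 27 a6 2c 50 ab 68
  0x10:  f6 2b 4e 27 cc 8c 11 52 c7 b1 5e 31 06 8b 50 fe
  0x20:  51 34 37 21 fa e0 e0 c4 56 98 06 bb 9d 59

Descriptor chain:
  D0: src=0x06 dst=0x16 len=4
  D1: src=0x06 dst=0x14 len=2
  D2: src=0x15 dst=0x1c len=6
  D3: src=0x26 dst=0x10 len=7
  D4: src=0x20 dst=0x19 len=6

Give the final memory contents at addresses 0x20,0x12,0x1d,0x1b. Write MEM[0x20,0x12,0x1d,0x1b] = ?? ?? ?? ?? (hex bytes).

MEM[0x20,0x12,0x1d,0x1b] = 26 56 fa 37

#0 dst[0x16+4] := {0x52,0x50,0xcd,0x26}
#1 dst[0x14+2] := {0x52,0x50}
#2 dst[0x1c+6] := {0x50,0x52,0x50,0xcd,0x26,0x5e}
#3 dst[0x10+7] := {0xe0,0xc4,0x56,0x98,0x06,0xbb,0x9d}
#4 dst[0x19+6] := {0x26,0x5e,0x37,0x21,0xfa,0xe0}
query mem[0x20]=0x26, mem[0x12]=0x56, mem[0x1d]=0xfa, mem[0x1b]=0x37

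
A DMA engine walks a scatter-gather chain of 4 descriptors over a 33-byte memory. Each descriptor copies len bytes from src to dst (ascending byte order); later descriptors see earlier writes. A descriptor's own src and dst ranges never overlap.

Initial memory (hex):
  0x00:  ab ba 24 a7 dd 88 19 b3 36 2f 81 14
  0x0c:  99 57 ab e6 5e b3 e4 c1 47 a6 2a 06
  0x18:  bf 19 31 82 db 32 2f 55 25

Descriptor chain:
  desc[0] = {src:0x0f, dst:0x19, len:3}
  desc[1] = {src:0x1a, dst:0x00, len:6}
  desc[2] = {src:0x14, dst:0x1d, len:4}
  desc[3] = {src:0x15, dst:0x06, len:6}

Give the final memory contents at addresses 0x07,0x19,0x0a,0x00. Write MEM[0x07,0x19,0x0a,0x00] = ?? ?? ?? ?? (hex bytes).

MEM[0x07,0x19,0x0a,0x00] = 2a e6 e6 5e

[0] 0x0f->0x19 len=3 : e6 5e b3
[1] 0x1a->0x00 len=6 : 5e b3 db 32 2f 55
[2] 0x14->0x1d len=4 : 47 a6 2a 06
[3] 0x15->0x06 len=6 : a6 2a 06 bf e6 5e
query mem[0x07]=0x2a, mem[0x19]=0xe6, mem[0x0a]=0xe6, mem[0x00]=0x5e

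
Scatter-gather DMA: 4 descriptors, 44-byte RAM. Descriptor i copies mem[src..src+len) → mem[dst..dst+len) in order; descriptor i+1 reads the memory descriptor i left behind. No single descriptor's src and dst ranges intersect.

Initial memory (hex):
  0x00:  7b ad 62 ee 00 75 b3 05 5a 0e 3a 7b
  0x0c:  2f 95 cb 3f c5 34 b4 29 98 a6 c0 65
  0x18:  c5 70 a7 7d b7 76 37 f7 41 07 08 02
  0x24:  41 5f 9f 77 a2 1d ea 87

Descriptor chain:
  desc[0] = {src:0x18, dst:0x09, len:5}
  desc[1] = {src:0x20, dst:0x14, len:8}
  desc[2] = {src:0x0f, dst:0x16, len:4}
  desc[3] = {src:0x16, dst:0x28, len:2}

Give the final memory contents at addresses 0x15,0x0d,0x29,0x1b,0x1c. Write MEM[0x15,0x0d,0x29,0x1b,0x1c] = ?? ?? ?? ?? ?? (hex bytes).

  after D0: wrote 5B at 0x09 = c570a77db7
  after D1: wrote 8B at 0x14 = 41070802415f9f77
  after D2: wrote 4B at 0x16 = 3fc534b4
  after D3: wrote 2B at 0x28 = 3fc5
query mem[0x15]=0x07, mem[0x0d]=0xb7, mem[0x29]=0xc5, mem[0x1b]=0x77, mem[0x1c]=0xb7

MEM[0x15,0x0d,0x29,0x1b,0x1c] = 07 b7 c5 77 b7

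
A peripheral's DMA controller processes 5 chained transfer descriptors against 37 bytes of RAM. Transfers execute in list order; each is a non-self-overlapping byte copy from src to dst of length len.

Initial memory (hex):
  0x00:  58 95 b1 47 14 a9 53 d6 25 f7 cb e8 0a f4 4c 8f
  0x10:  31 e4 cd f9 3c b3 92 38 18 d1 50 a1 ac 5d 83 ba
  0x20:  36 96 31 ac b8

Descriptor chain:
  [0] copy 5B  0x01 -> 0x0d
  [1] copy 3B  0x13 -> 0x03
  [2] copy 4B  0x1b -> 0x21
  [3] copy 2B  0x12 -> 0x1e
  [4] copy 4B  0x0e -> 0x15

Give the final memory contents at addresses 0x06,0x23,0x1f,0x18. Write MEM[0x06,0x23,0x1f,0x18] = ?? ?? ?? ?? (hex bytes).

MEM[0x06,0x23,0x1f,0x18] = 53 5d f9 a9

D0: mem[0x0d..0x11] <- [95 b1 47 14 a9]
D1: mem[0x03..0x05] <- [f9 3c b3]
D2: mem[0x21..0x24] <- [a1 ac 5d 83]
D3: mem[0x1e..0x1f] <- [cd f9]
D4: mem[0x15..0x18] <- [b1 47 14 a9]
query mem[0x06]=0x53, mem[0x23]=0x5d, mem[0x1f]=0xf9, mem[0x18]=0xa9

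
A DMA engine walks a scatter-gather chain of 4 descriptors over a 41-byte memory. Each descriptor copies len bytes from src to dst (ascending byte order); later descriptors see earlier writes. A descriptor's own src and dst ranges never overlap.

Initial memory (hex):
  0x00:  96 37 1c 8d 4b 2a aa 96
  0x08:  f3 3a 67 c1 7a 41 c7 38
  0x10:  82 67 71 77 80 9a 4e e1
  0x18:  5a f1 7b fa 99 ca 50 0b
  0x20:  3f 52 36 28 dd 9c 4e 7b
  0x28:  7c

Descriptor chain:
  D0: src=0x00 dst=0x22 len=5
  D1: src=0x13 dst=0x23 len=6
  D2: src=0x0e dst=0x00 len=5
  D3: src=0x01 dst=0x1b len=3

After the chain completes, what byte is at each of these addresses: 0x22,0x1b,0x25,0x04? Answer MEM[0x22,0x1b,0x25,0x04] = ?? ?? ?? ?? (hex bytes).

#0 dst[0x22+5] := {0x96,0x37,0x1c,0x8d,0x4b}
#1 dst[0x23+6] := {0x77,0x80,0x9a,0x4e,0xe1,0x5a}
#2 dst[0x00+5] := {0xc7,0x38,0x82,0x67,0x71}
#3 dst[0x1b+3] := {0x38,0x82,0x67}
query mem[0x22]=0x96, mem[0x1b]=0x38, mem[0x25]=0x9a, mem[0x04]=0x71

MEM[0x22,0x1b,0x25,0x04] = 96 38 9a 71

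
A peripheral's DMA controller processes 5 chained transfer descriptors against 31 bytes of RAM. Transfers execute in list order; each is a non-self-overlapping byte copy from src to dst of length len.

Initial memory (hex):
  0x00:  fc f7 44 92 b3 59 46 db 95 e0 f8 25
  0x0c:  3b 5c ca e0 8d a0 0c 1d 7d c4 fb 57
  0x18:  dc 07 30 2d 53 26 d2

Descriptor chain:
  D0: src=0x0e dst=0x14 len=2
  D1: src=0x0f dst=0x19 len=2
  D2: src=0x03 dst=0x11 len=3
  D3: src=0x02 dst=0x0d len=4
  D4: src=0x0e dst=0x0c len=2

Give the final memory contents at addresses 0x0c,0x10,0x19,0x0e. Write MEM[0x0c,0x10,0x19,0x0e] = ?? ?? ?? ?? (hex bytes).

MEM[0x0c,0x10,0x19,0x0e] = 92 59 e0 92

D0: mem[0x14..0x15] <- [ca e0]
D1: mem[0x19..0x1a] <- [e0 8d]
D2: mem[0x11..0x13] <- [92 b3 59]
D3: mem[0x0d..0x10] <- [44 92 b3 59]
D4: mem[0x0c..0x0d] <- [92 b3]
query mem[0x0c]=0x92, mem[0x10]=0x59, mem[0x19]=0xe0, mem[0x0e]=0x92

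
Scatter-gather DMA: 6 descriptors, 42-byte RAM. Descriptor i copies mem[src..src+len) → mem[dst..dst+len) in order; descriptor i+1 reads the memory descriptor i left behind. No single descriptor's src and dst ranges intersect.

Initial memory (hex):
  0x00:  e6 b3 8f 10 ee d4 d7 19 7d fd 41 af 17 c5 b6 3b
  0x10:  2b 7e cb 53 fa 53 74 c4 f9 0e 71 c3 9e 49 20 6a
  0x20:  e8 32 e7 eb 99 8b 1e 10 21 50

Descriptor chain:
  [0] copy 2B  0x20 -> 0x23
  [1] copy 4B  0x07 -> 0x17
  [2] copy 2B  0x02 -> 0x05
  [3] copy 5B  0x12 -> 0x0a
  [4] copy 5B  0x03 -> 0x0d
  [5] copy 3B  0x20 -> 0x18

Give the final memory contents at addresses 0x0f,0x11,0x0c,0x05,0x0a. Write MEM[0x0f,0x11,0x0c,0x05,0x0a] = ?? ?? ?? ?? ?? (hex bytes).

MEM[0x0f,0x11,0x0c,0x05,0x0a] = 8f 19 fa 8f cb

[0] 0x20->0x23 len=2 : e8 32
[1] 0x07->0x17 len=4 : 19 7d fd 41
[2] 0x02->0x05 len=2 : 8f 10
[3] 0x12->0x0a len=5 : cb 53 fa 53 74
[4] 0x03->0x0d len=5 : 10 ee 8f 10 19
[5] 0x20->0x18 len=3 : e8 32 e7
query mem[0x0f]=0x8f, mem[0x11]=0x19, mem[0x0c]=0xfa, mem[0x05]=0x8f, mem[0x0a]=0xcb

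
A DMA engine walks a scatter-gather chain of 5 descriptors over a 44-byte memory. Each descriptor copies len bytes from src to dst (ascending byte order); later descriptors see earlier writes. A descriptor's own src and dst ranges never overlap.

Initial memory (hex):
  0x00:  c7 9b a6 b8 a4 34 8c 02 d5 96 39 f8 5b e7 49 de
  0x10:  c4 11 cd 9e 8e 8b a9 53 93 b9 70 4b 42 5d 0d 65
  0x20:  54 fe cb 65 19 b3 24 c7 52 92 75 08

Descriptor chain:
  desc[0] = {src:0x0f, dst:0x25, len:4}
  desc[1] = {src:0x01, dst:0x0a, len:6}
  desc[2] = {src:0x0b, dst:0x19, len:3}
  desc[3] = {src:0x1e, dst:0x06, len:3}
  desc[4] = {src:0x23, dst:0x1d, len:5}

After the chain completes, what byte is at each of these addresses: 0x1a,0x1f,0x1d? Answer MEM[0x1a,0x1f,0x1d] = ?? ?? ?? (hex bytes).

MEM[0x1a,0x1f,0x1d] = b8 de 65

  after D0: wrote 4B at 0x25 = dec411cd
  after D1: wrote 6B at 0x0a = 9ba6b8a4348c
  after D2: wrote 3B at 0x19 = a6b8a4
  after D3: wrote 3B at 0x06 = 0d6554
  after D4: wrote 5B at 0x1d = 6519dec411
query mem[0x1a]=0xb8, mem[0x1f]=0xde, mem[0x1d]=0x65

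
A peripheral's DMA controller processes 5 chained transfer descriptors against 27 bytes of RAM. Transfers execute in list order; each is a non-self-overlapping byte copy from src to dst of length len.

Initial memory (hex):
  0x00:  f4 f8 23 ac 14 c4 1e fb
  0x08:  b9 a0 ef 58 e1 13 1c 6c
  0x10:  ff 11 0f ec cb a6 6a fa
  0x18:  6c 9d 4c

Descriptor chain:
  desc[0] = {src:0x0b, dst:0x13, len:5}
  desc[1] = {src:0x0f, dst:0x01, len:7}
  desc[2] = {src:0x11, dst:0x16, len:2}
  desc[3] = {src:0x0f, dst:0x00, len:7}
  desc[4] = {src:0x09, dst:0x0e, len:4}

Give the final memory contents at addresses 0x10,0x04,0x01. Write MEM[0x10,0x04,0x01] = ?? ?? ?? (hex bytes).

D0: mem[0x13..0x17] <- [58 e1 13 1c 6c]
D1: mem[0x01..0x07] <- [6c ff 11 0f 58 e1 13]
D2: mem[0x16..0x17] <- [11 0f]
D3: mem[0x00..0x06] <- [6c ff 11 0f 58 e1 13]
D4: mem[0x0e..0x11] <- [a0 ef 58 e1]
query mem[0x10]=0x58, mem[0x04]=0x58, mem[0x01]=0xff

MEM[0x10,0x04,0x01] = 58 58 ff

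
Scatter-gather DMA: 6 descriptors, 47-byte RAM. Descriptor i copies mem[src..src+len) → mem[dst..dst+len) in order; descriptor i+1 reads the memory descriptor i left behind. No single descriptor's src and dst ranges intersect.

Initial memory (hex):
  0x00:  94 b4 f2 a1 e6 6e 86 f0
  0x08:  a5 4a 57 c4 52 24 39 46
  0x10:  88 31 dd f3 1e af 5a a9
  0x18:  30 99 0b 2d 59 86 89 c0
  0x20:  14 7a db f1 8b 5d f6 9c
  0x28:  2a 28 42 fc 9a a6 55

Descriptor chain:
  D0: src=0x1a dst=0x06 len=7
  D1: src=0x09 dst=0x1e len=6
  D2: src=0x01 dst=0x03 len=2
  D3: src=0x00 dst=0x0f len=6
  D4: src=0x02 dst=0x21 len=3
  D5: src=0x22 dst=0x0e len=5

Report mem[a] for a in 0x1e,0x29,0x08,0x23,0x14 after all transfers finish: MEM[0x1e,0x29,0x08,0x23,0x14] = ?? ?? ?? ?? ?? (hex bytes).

  after D0: wrote 7B at 0x06 = 0b2d598689c014
  after D1: wrote 6B at 0x1e = 8689c0142439
  after D2: wrote 2B at 0x03 = b4f2
  after D3: wrote 6B at 0x0f = 94b4f2b4f26e
  after D4: wrote 3B at 0x21 = f2b4f2
  after D5: wrote 5B at 0x0e = b4f28b5df6
query mem[0x1e]=0x86, mem[0x29]=0x28, mem[0x08]=0x59, mem[0x23]=0xf2, mem[0x14]=0x6e

MEM[0x1e,0x29,0x08,0x23,0x14] = 86 28 59 f2 6e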